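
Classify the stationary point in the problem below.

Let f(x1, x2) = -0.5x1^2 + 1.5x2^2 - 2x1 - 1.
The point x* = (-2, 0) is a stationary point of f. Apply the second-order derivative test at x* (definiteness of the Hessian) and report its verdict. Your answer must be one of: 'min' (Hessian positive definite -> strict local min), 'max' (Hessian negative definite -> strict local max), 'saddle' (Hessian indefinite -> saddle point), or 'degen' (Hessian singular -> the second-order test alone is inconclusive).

Compute the Hessian H = grad^2 f:
  H = [[-1, 0], [0, 3]]
Verify stationarity: grad f(x*) = H x* + g = (0, 0).
Eigenvalues of H: -1, 3.
Eigenvalues have mixed signs, so H is indefinite -> x* is a saddle point.

saddle


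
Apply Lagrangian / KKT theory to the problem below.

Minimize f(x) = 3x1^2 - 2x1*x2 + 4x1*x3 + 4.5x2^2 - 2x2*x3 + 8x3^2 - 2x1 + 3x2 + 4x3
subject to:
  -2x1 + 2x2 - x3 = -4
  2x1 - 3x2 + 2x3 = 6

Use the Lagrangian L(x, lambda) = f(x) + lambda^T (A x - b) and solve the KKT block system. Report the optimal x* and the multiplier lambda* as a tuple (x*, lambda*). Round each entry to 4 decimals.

Form the Lagrangian:
  L(x, lambda) = (1/2) x^T Q x + c^T x + lambda^T (A x - b)
Stationarity (grad_x L = 0): Q x + c + A^T lambda = 0.
Primal feasibility: A x = b.

This gives the KKT block system:
  [ Q   A^T ] [ x     ]   [-c ]
  [ A    0  ] [ lambda ] = [ b ]

Solving the linear system:
  x*      = (0.1224, -1.7551, 0.2449)
  lambda* = (-8.6939, -10.3061)
  f(x*)   = 11.2653

x* = (0.1224, -1.7551, 0.2449), lambda* = (-8.6939, -10.3061)


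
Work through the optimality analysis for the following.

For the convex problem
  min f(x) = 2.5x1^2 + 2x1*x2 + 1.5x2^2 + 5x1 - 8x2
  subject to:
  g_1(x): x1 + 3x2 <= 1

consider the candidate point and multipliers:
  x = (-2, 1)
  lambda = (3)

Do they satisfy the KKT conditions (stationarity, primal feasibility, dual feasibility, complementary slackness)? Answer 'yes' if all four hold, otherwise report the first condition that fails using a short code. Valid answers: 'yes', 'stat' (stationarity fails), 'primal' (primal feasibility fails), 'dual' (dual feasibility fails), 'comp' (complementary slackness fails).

Gradient of f: grad f(x) = Q x + c = (-3, -9)
Constraint values g_i(x) = a_i^T x - b_i:
  g_1((-2, 1)) = 0
Stationarity residual: grad f(x) + sum_i lambda_i a_i = (0, 0)
  -> stationarity OK
Primal feasibility (all g_i <= 0): OK
Dual feasibility (all lambda_i >= 0): OK
Complementary slackness (lambda_i * g_i(x) = 0 for all i): OK

Verdict: yes, KKT holds.

yes


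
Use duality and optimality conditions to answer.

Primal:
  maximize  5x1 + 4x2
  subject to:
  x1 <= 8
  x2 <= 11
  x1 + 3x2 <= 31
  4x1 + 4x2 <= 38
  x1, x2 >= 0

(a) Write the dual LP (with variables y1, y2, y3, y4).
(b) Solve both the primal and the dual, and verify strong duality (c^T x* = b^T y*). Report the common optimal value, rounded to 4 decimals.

The standard primal-dual pair for 'max c^T x s.t. A x <= b, x >= 0' is:
  Dual:  min b^T y  s.t.  A^T y >= c,  y >= 0.

So the dual LP is:
  minimize  8y1 + 11y2 + 31y3 + 38y4
  subject to:
    y1 + y3 + 4y4 >= 5
    y2 + 3y3 + 4y4 >= 4
    y1, y2, y3, y4 >= 0

Solving the primal: x* = (8, 1.5).
  primal value c^T x* = 46.
Solving the dual: y* = (1, 0, 0, 1).
  dual value b^T y* = 46.
Strong duality: c^T x* = b^T y*. Confirmed.

46


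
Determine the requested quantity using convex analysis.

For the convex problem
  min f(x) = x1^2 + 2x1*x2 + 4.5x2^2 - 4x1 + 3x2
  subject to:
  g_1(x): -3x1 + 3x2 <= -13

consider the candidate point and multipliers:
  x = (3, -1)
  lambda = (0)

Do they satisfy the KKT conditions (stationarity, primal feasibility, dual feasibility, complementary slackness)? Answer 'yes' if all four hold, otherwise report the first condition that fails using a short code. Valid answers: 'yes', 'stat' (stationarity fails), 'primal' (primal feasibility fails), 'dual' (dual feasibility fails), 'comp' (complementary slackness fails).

Gradient of f: grad f(x) = Q x + c = (0, 0)
Constraint values g_i(x) = a_i^T x - b_i:
  g_1((3, -1)) = 1
Stationarity residual: grad f(x) + sum_i lambda_i a_i = (0, 0)
  -> stationarity OK
Primal feasibility (all g_i <= 0): FAILS
Dual feasibility (all lambda_i >= 0): OK
Complementary slackness (lambda_i * g_i(x) = 0 for all i): OK

Verdict: the first failing condition is primal_feasibility -> primal.

primal


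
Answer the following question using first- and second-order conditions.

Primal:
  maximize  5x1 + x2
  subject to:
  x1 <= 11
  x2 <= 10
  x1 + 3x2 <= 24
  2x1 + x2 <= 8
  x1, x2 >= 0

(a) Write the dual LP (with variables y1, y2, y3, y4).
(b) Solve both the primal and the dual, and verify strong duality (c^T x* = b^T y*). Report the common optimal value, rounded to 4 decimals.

The standard primal-dual pair for 'max c^T x s.t. A x <= b, x >= 0' is:
  Dual:  min b^T y  s.t.  A^T y >= c,  y >= 0.

So the dual LP is:
  minimize  11y1 + 10y2 + 24y3 + 8y4
  subject to:
    y1 + y3 + 2y4 >= 5
    y2 + 3y3 + y4 >= 1
    y1, y2, y3, y4 >= 0

Solving the primal: x* = (4, 0).
  primal value c^T x* = 20.
Solving the dual: y* = (0, 0, 0, 2.5).
  dual value b^T y* = 20.
Strong duality: c^T x* = b^T y*. Confirmed.

20


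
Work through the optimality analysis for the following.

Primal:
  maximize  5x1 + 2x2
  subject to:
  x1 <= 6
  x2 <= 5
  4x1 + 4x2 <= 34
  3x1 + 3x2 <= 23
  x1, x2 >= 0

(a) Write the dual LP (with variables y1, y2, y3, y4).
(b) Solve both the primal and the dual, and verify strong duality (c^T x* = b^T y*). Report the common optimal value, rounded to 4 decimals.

The standard primal-dual pair for 'max c^T x s.t. A x <= b, x >= 0' is:
  Dual:  min b^T y  s.t.  A^T y >= c,  y >= 0.

So the dual LP is:
  minimize  6y1 + 5y2 + 34y3 + 23y4
  subject to:
    y1 + 4y3 + 3y4 >= 5
    y2 + 4y3 + 3y4 >= 2
    y1, y2, y3, y4 >= 0

Solving the primal: x* = (6, 1.6667).
  primal value c^T x* = 33.3333.
Solving the dual: y* = (3, 0, 0, 0.6667).
  dual value b^T y* = 33.3333.
Strong duality: c^T x* = b^T y*. Confirmed.

33.3333


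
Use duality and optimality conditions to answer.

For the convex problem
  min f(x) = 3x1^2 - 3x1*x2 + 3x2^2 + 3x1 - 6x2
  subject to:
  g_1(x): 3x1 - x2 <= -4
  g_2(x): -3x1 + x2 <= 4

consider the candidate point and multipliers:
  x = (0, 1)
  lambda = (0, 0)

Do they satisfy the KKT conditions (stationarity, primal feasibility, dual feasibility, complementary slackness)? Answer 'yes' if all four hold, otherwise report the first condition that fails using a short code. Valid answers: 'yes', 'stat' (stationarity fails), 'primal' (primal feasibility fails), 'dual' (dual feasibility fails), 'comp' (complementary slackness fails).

Gradient of f: grad f(x) = Q x + c = (0, 0)
Constraint values g_i(x) = a_i^T x - b_i:
  g_1((0, 1)) = 3
  g_2((0, 1)) = -3
Stationarity residual: grad f(x) + sum_i lambda_i a_i = (0, 0)
  -> stationarity OK
Primal feasibility (all g_i <= 0): FAILS
Dual feasibility (all lambda_i >= 0): OK
Complementary slackness (lambda_i * g_i(x) = 0 for all i): OK

Verdict: the first failing condition is primal_feasibility -> primal.

primal


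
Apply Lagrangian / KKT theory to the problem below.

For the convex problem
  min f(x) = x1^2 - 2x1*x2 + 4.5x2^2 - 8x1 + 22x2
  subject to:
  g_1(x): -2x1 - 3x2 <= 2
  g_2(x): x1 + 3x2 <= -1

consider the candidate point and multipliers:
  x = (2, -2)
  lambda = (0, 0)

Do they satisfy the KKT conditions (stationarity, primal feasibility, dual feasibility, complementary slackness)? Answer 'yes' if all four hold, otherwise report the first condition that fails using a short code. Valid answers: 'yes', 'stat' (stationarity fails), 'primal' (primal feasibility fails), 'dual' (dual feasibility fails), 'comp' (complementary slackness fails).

Gradient of f: grad f(x) = Q x + c = (0, 0)
Constraint values g_i(x) = a_i^T x - b_i:
  g_1((2, -2)) = 0
  g_2((2, -2)) = -3
Stationarity residual: grad f(x) + sum_i lambda_i a_i = (0, 0)
  -> stationarity OK
Primal feasibility (all g_i <= 0): OK
Dual feasibility (all lambda_i >= 0): OK
Complementary slackness (lambda_i * g_i(x) = 0 for all i): OK

Verdict: yes, KKT holds.

yes


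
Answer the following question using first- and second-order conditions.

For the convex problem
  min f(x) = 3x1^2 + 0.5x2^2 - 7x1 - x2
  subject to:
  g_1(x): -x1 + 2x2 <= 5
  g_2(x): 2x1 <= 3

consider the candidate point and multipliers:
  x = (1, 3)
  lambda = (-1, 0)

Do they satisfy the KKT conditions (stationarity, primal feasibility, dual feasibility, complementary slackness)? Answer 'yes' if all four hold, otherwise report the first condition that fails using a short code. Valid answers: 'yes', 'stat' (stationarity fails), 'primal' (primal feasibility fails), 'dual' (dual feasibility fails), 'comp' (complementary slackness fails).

Gradient of f: grad f(x) = Q x + c = (-1, 2)
Constraint values g_i(x) = a_i^T x - b_i:
  g_1((1, 3)) = 0
  g_2((1, 3)) = -1
Stationarity residual: grad f(x) + sum_i lambda_i a_i = (0, 0)
  -> stationarity OK
Primal feasibility (all g_i <= 0): OK
Dual feasibility (all lambda_i >= 0): FAILS
Complementary slackness (lambda_i * g_i(x) = 0 for all i): OK

Verdict: the first failing condition is dual_feasibility -> dual.

dual


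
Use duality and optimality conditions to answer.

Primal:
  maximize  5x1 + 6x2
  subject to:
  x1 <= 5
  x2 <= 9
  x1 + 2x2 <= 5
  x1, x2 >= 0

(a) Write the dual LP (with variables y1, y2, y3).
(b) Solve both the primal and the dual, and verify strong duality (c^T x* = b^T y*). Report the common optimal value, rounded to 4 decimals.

The standard primal-dual pair for 'max c^T x s.t. A x <= b, x >= 0' is:
  Dual:  min b^T y  s.t.  A^T y >= c,  y >= 0.

So the dual LP is:
  minimize  5y1 + 9y2 + 5y3
  subject to:
    y1 + y3 >= 5
    y2 + 2y3 >= 6
    y1, y2, y3 >= 0

Solving the primal: x* = (5, 0).
  primal value c^T x* = 25.
Solving the dual: y* = (2, 0, 3).
  dual value b^T y* = 25.
Strong duality: c^T x* = b^T y*. Confirmed.

25


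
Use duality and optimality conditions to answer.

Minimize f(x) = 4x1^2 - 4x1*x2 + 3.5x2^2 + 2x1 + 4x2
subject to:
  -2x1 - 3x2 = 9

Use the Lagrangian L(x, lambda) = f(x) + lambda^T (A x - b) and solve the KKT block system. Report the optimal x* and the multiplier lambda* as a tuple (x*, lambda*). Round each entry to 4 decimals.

Form the Lagrangian:
  L(x, lambda) = (1/2) x^T Q x + c^T x + lambda^T (A x - b)
Stationarity (grad_x L = 0): Q x + c + A^T lambda = 0.
Primal feasibility: A x = b.

This gives the KKT block system:
  [ Q   A^T ] [ x     ]   [-c ]
  [ A    0  ] [ lambda ] = [ b ]

Solving the linear system:
  x*      = (-1.5405, -1.973)
  lambda* = (-1.2162)
  f(x*)   = -0.0135

x* = (-1.5405, -1.973), lambda* = (-1.2162)


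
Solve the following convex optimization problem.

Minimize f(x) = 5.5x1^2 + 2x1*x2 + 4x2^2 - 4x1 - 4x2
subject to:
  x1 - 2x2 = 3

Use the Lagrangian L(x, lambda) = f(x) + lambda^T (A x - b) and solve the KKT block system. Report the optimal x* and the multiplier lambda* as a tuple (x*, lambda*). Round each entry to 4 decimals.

Form the Lagrangian:
  L(x, lambda) = (1/2) x^T Q x + c^T x + lambda^T (A x - b)
Stationarity (grad_x L = 0): Q x + c + A^T lambda = 0.
Primal feasibility: A x = b.

This gives the KKT block system:
  [ Q   A^T ] [ x     ]   [-c ]
  [ A    0  ] [ lambda ] = [ b ]

Solving the linear system:
  x*      = (1, -1)
  lambda* = (-5)
  f(x*)   = 7.5

x* = (1, -1), lambda* = (-5)


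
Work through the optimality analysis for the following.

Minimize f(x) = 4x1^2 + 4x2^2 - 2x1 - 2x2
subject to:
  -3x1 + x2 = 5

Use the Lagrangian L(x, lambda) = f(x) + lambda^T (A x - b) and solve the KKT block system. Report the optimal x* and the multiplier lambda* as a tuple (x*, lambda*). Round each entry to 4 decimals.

Form the Lagrangian:
  L(x, lambda) = (1/2) x^T Q x + c^T x + lambda^T (A x - b)
Stationarity (grad_x L = 0): Q x + c + A^T lambda = 0.
Primal feasibility: A x = b.

This gives the KKT block system:
  [ Q   A^T ] [ x     ]   [-c ]
  [ A    0  ] [ lambda ] = [ b ]

Solving the linear system:
  x*      = (-1.4, 0.8)
  lambda* = (-4.4)
  f(x*)   = 11.6

x* = (-1.4, 0.8), lambda* = (-4.4)


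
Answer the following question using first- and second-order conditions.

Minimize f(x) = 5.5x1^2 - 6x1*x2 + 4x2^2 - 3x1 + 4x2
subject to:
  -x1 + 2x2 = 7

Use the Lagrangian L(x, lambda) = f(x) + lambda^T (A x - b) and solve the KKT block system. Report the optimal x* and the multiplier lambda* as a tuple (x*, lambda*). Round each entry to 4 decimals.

Form the Lagrangian:
  L(x, lambda) = (1/2) x^T Q x + c^T x + lambda^T (A x - b)
Stationarity (grad_x L = 0): Q x + c + A^T lambda = 0.
Primal feasibility: A x = b.

This gives the KKT block system:
  [ Q   A^T ] [ x     ]   [-c ]
  [ A    0  ] [ lambda ] = [ b ]

Solving the linear system:
  x*      = (1.1429, 4.0714)
  lambda* = (-14.8571)
  f(x*)   = 58.4286

x* = (1.1429, 4.0714), lambda* = (-14.8571)


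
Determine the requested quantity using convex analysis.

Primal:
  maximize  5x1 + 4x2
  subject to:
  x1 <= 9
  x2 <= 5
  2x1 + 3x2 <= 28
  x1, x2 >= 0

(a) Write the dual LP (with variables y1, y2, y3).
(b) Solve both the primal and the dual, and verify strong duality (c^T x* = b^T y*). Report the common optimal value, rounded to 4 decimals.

The standard primal-dual pair for 'max c^T x s.t. A x <= b, x >= 0' is:
  Dual:  min b^T y  s.t.  A^T y >= c,  y >= 0.

So the dual LP is:
  minimize  9y1 + 5y2 + 28y3
  subject to:
    y1 + 2y3 >= 5
    y2 + 3y3 >= 4
    y1, y2, y3 >= 0

Solving the primal: x* = (9, 3.3333).
  primal value c^T x* = 58.3333.
Solving the dual: y* = (2.3333, 0, 1.3333).
  dual value b^T y* = 58.3333.
Strong duality: c^T x* = b^T y*. Confirmed.

58.3333


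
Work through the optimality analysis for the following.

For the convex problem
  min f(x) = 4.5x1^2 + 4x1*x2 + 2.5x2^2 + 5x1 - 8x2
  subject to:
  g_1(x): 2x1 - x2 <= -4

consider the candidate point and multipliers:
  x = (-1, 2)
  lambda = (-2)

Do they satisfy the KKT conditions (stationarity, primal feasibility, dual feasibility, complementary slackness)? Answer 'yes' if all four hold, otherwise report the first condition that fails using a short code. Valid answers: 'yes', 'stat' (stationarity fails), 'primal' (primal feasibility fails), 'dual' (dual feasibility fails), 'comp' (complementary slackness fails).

Gradient of f: grad f(x) = Q x + c = (4, -2)
Constraint values g_i(x) = a_i^T x - b_i:
  g_1((-1, 2)) = 0
Stationarity residual: grad f(x) + sum_i lambda_i a_i = (0, 0)
  -> stationarity OK
Primal feasibility (all g_i <= 0): OK
Dual feasibility (all lambda_i >= 0): FAILS
Complementary slackness (lambda_i * g_i(x) = 0 for all i): OK

Verdict: the first failing condition is dual_feasibility -> dual.

dual


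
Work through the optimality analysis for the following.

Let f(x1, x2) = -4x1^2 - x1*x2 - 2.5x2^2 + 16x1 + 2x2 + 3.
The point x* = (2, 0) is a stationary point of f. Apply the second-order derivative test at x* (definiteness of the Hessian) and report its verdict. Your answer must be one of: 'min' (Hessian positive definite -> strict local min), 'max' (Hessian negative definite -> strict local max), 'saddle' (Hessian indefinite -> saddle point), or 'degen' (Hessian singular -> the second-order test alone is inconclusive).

Compute the Hessian H = grad^2 f:
  H = [[-8, -1], [-1, -5]]
Verify stationarity: grad f(x*) = H x* + g = (0, 0).
Eigenvalues of H: -8.3028, -4.6972.
Both eigenvalues < 0, so H is negative definite -> x* is a strict local max.

max


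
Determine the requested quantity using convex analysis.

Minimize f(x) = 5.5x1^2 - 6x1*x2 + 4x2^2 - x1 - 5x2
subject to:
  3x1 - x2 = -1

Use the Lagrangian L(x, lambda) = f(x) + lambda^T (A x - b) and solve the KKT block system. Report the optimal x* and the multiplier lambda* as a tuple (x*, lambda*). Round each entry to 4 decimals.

Form the Lagrangian:
  L(x, lambda) = (1/2) x^T Q x + c^T x + lambda^T (A x - b)
Stationarity (grad_x L = 0): Q x + c + A^T lambda = 0.
Primal feasibility: A x = b.

This gives the KKT block system:
  [ Q   A^T ] [ x     ]   [-c ]
  [ A    0  ] [ lambda ] = [ b ]

Solving the linear system:
  x*      = (-0.0426, 0.8723)
  lambda* = (2.234)
  f(x*)   = -1.0426

x* = (-0.0426, 0.8723), lambda* = (2.234)


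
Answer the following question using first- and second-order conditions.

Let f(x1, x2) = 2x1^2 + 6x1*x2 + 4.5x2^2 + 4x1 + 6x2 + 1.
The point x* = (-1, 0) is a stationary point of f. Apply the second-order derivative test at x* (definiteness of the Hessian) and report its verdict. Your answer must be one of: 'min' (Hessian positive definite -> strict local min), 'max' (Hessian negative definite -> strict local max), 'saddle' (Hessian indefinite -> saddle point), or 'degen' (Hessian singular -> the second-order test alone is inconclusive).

Compute the Hessian H = grad^2 f:
  H = [[4, 6], [6, 9]]
Verify stationarity: grad f(x*) = H x* + g = (0, 0).
Eigenvalues of H: 0, 13.
H has a zero eigenvalue (singular; positive semidefinite but not definite), so H is neither positive definite, negative definite, nor indefinite. The second-order test alone is inconclusive -> degen.
(Indeed, f is constant along the null direction of H through x*, so x* is not a strict local extremum.)

degen


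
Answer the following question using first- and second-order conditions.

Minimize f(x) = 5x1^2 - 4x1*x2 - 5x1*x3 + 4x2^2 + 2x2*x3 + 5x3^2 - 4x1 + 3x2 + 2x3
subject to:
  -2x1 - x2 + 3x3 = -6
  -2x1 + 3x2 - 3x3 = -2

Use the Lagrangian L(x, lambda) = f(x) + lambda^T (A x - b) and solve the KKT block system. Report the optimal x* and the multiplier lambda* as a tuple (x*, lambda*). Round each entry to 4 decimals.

Form the Lagrangian:
  L(x, lambda) = (1/2) x^T Q x + c^T x + lambda^T (A x - b)
Stationarity (grad_x L = 0): Q x + c + A^T lambda = 0.
Primal feasibility: A x = b.

This gives the KKT block system:
  [ Q   A^T ] [ x     ]   [-c ]
  [ A    0  ] [ lambda ] = [ b ]

Solving the linear system:
  x*      = (2.3135, 0.627, -0.2486)
  lambda* = (6.2676, 2.6676)
  f(x*)   = 17.5351

x* = (2.3135, 0.627, -0.2486), lambda* = (6.2676, 2.6676)


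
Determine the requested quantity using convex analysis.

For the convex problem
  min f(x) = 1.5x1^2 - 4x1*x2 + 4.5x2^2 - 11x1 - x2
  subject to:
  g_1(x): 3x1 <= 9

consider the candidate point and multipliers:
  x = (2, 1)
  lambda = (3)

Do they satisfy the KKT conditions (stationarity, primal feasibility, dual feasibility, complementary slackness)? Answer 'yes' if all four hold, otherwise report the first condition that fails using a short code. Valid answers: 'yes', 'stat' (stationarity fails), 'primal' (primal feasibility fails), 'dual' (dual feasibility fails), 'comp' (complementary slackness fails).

Gradient of f: grad f(x) = Q x + c = (-9, 0)
Constraint values g_i(x) = a_i^T x - b_i:
  g_1((2, 1)) = -3
Stationarity residual: grad f(x) + sum_i lambda_i a_i = (0, 0)
  -> stationarity OK
Primal feasibility (all g_i <= 0): OK
Dual feasibility (all lambda_i >= 0): OK
Complementary slackness (lambda_i * g_i(x) = 0 for all i): FAILS

Verdict: the first failing condition is complementary_slackness -> comp.

comp


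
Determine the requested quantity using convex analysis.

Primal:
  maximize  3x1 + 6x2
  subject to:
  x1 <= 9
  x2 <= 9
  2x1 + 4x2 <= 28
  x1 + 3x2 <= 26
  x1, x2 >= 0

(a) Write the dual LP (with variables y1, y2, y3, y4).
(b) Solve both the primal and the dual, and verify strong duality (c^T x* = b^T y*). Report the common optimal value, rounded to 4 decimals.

The standard primal-dual pair for 'max c^T x s.t. A x <= b, x >= 0' is:
  Dual:  min b^T y  s.t.  A^T y >= c,  y >= 0.

So the dual LP is:
  minimize  9y1 + 9y2 + 28y3 + 26y4
  subject to:
    y1 + 2y3 + y4 >= 3
    y2 + 4y3 + 3y4 >= 6
    y1, y2, y3, y4 >= 0

Solving the primal: x* = (9, 2.5).
  primal value c^T x* = 42.
Solving the dual: y* = (0, 0, 1.5, 0).
  dual value b^T y* = 42.
Strong duality: c^T x* = b^T y*. Confirmed.

42


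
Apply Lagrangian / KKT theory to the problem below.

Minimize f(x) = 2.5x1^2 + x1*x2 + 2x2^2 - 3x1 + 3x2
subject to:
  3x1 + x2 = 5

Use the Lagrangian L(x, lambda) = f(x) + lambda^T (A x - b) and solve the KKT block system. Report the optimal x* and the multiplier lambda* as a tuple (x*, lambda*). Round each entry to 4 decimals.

Form the Lagrangian:
  L(x, lambda) = (1/2) x^T Q x + c^T x + lambda^T (A x - b)
Stationarity (grad_x L = 0): Q x + c + A^T lambda = 0.
Primal feasibility: A x = b.

This gives the KKT block system:
  [ Q   A^T ] [ x     ]   [-c ]
  [ A    0  ] [ lambda ] = [ b ]

Solving the linear system:
  x*      = (1.9143, -0.7429)
  lambda* = (-1.9429)
  f(x*)   = 0.8714

x* = (1.9143, -0.7429), lambda* = (-1.9429)


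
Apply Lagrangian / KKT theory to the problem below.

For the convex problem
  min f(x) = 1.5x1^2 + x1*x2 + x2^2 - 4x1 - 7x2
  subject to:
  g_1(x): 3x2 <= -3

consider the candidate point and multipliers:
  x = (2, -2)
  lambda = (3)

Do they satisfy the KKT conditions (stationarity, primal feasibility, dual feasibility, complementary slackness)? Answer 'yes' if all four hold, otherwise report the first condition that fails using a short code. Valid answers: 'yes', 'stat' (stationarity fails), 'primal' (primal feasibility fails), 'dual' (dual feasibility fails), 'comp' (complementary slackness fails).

Gradient of f: grad f(x) = Q x + c = (0, -9)
Constraint values g_i(x) = a_i^T x - b_i:
  g_1((2, -2)) = -3
Stationarity residual: grad f(x) + sum_i lambda_i a_i = (0, 0)
  -> stationarity OK
Primal feasibility (all g_i <= 0): OK
Dual feasibility (all lambda_i >= 0): OK
Complementary slackness (lambda_i * g_i(x) = 0 for all i): FAILS

Verdict: the first failing condition is complementary_slackness -> comp.

comp


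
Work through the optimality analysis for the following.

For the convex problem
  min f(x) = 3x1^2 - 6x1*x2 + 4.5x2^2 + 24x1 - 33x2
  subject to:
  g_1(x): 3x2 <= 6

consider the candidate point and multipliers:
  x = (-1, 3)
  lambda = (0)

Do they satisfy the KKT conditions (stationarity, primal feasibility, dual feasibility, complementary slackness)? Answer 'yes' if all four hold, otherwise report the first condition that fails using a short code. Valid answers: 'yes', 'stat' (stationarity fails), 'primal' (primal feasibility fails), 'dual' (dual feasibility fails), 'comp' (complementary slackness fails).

Gradient of f: grad f(x) = Q x + c = (0, 0)
Constraint values g_i(x) = a_i^T x - b_i:
  g_1((-1, 3)) = 3
Stationarity residual: grad f(x) + sum_i lambda_i a_i = (0, 0)
  -> stationarity OK
Primal feasibility (all g_i <= 0): FAILS
Dual feasibility (all lambda_i >= 0): OK
Complementary slackness (lambda_i * g_i(x) = 0 for all i): OK

Verdict: the first failing condition is primal_feasibility -> primal.

primal


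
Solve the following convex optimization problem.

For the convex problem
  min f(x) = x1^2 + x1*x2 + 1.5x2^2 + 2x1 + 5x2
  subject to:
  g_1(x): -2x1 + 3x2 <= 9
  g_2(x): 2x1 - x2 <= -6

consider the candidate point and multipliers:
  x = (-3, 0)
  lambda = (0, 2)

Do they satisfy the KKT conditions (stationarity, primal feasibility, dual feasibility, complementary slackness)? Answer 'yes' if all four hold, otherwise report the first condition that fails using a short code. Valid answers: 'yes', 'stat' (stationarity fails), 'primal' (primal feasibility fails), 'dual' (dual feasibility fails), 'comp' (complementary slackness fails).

Gradient of f: grad f(x) = Q x + c = (-4, 2)
Constraint values g_i(x) = a_i^T x - b_i:
  g_1((-3, 0)) = -3
  g_2((-3, 0)) = 0
Stationarity residual: grad f(x) + sum_i lambda_i a_i = (0, 0)
  -> stationarity OK
Primal feasibility (all g_i <= 0): OK
Dual feasibility (all lambda_i >= 0): OK
Complementary slackness (lambda_i * g_i(x) = 0 for all i): OK

Verdict: yes, KKT holds.

yes


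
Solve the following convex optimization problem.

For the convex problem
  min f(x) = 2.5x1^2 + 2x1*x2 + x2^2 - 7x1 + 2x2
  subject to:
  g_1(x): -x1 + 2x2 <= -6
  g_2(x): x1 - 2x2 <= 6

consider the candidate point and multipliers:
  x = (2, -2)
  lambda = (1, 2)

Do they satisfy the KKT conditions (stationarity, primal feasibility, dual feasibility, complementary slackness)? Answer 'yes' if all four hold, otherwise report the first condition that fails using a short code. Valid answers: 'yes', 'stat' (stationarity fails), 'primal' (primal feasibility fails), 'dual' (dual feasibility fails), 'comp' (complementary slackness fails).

Gradient of f: grad f(x) = Q x + c = (-1, 2)
Constraint values g_i(x) = a_i^T x - b_i:
  g_1((2, -2)) = 0
  g_2((2, -2)) = 0
Stationarity residual: grad f(x) + sum_i lambda_i a_i = (0, 0)
  -> stationarity OK
Primal feasibility (all g_i <= 0): OK
Dual feasibility (all lambda_i >= 0): OK
Complementary slackness (lambda_i * g_i(x) = 0 for all i): OK

Verdict: yes, KKT holds.

yes


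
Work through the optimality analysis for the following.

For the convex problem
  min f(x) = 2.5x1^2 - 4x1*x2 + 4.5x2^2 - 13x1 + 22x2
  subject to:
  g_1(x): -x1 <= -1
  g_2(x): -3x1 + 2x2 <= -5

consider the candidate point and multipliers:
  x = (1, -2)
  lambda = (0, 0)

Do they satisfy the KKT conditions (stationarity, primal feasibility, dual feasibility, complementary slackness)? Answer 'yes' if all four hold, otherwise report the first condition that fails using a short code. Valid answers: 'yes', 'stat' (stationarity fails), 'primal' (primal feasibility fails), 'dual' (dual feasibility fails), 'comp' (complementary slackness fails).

Gradient of f: grad f(x) = Q x + c = (0, 0)
Constraint values g_i(x) = a_i^T x - b_i:
  g_1((1, -2)) = 0
  g_2((1, -2)) = -2
Stationarity residual: grad f(x) + sum_i lambda_i a_i = (0, 0)
  -> stationarity OK
Primal feasibility (all g_i <= 0): OK
Dual feasibility (all lambda_i >= 0): OK
Complementary slackness (lambda_i * g_i(x) = 0 for all i): OK

Verdict: yes, KKT holds.

yes


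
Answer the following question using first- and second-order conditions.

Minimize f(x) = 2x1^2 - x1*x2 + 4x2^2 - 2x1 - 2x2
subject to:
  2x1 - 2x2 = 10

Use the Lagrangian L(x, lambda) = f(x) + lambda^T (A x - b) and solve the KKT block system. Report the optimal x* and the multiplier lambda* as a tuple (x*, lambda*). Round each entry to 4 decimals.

Form the Lagrangian:
  L(x, lambda) = (1/2) x^T Q x + c^T x + lambda^T (A x - b)
Stationarity (grad_x L = 0): Q x + c + A^T lambda = 0.
Primal feasibility: A x = b.

This gives the KKT block system:
  [ Q   A^T ] [ x     ]   [-c ]
  [ A    0  ] [ lambda ] = [ b ]

Solving the linear system:
  x*      = (3.9, -1.1)
  lambda* = (-7.35)
  f(x*)   = 33.95

x* = (3.9, -1.1), lambda* = (-7.35)


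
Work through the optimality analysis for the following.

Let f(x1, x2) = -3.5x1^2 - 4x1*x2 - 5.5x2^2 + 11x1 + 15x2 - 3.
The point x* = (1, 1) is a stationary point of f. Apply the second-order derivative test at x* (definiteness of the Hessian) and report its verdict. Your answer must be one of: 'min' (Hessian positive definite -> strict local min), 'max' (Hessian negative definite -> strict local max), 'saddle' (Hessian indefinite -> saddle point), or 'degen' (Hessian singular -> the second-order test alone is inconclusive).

Compute the Hessian H = grad^2 f:
  H = [[-7, -4], [-4, -11]]
Verify stationarity: grad f(x*) = H x* + g = (0, 0).
Eigenvalues of H: -13.4721, -4.5279.
Both eigenvalues < 0, so H is negative definite -> x* is a strict local max.

max


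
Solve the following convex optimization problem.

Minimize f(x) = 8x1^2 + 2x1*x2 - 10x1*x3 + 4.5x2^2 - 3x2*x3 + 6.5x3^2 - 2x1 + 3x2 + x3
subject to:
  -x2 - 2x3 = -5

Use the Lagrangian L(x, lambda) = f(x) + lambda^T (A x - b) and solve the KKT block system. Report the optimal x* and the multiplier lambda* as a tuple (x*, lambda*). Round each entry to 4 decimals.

Form the Lagrangian:
  L(x, lambda) = (1/2) x^T Q x + c^T x + lambda^T (A x - b)
Stationarity (grad_x L = 0): Q x + c + A^T lambda = 0.
Primal feasibility: A x = b.

This gives the KKT block system:
  [ Q   A^T ] [ x     ]   [-c ]
  [ A    0  ] [ lambda ] = [ b ]

Solving the linear system:
  x*      = (1.3487, 0.7744, 2.1128)
  lambda* = (6.3282)
  f(x*)   = 16.6897

x* = (1.3487, 0.7744, 2.1128), lambda* = (6.3282)


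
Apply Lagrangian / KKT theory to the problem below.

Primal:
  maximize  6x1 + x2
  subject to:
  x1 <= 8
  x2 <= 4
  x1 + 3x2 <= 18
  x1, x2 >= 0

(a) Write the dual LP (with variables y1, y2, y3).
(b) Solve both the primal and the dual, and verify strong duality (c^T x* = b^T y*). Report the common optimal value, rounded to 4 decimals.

The standard primal-dual pair for 'max c^T x s.t. A x <= b, x >= 0' is:
  Dual:  min b^T y  s.t.  A^T y >= c,  y >= 0.

So the dual LP is:
  minimize  8y1 + 4y2 + 18y3
  subject to:
    y1 + y3 >= 6
    y2 + 3y3 >= 1
    y1, y2, y3 >= 0

Solving the primal: x* = (8, 3.3333).
  primal value c^T x* = 51.3333.
Solving the dual: y* = (5.6667, 0, 0.3333).
  dual value b^T y* = 51.3333.
Strong duality: c^T x* = b^T y*. Confirmed.

51.3333


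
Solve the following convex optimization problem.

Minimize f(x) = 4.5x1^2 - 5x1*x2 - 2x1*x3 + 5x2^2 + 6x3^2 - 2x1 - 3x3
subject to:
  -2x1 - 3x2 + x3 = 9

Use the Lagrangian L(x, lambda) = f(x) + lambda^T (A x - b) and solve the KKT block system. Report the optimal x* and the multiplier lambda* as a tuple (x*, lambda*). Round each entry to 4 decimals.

Form the Lagrangian:
  L(x, lambda) = (1/2) x^T Q x + c^T x + lambda^T (A x - b)
Stationarity (grad_x L = 0): Q x + c + A^T lambda = 0.
Primal feasibility: A x = b.

This gives the KKT block system:
  [ Q   A^T ] [ x     ]   [-c ]
  [ A    0  ] [ lambda ] = [ b ]

Solving the linear system:
  x*      = (-1.5551, -1.8656, 0.2931)
  lambda* = (-3.6269)
  f(x*)   = 17.4364

x* = (-1.5551, -1.8656, 0.2931), lambda* = (-3.6269)


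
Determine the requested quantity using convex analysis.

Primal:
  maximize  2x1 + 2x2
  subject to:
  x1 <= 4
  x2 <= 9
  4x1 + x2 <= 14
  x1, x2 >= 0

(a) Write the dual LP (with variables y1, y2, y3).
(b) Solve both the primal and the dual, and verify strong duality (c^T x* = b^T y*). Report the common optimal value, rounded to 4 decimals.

The standard primal-dual pair for 'max c^T x s.t. A x <= b, x >= 0' is:
  Dual:  min b^T y  s.t.  A^T y >= c,  y >= 0.

So the dual LP is:
  minimize  4y1 + 9y2 + 14y3
  subject to:
    y1 + 4y3 >= 2
    y2 + y3 >= 2
    y1, y2, y3 >= 0

Solving the primal: x* = (1.25, 9).
  primal value c^T x* = 20.5.
Solving the dual: y* = (0, 1.5, 0.5).
  dual value b^T y* = 20.5.
Strong duality: c^T x* = b^T y*. Confirmed.

20.5


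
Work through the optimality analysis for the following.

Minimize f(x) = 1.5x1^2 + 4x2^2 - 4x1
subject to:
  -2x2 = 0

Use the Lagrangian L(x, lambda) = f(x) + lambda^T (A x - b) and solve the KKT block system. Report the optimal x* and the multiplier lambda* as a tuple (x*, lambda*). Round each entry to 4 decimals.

Form the Lagrangian:
  L(x, lambda) = (1/2) x^T Q x + c^T x + lambda^T (A x - b)
Stationarity (grad_x L = 0): Q x + c + A^T lambda = 0.
Primal feasibility: A x = b.

This gives the KKT block system:
  [ Q   A^T ] [ x     ]   [-c ]
  [ A    0  ] [ lambda ] = [ b ]

Solving the linear system:
  x*      = (1.3333, 0)
  lambda* = (0)
  f(x*)   = -2.6667

x* = (1.3333, 0), lambda* = (0)


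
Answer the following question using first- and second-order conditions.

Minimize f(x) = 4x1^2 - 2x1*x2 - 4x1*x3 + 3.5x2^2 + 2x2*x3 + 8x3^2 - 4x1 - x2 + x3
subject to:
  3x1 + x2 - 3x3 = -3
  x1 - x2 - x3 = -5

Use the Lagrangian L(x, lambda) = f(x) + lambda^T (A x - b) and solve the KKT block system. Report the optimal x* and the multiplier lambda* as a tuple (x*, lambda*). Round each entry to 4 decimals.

Form the Lagrangian:
  L(x, lambda) = (1/2) x^T Q x + c^T x + lambda^T (A x - b)
Stationarity (grad_x L = 0): Q x + c + A^T lambda = 0.
Primal feasibility: A x = b.

This gives the KKT block system:
  [ Q   A^T ] [ x     ]   [-c ]
  [ A    0  ] [ lambda ] = [ b ]

Solving the linear system:
  x*      = (-1.3125, 3, 0.6875)
  lambda* = (-0.1875, 23.8125)
  f(x*)   = 60.7188

x* = (-1.3125, 3, 0.6875), lambda* = (-0.1875, 23.8125)


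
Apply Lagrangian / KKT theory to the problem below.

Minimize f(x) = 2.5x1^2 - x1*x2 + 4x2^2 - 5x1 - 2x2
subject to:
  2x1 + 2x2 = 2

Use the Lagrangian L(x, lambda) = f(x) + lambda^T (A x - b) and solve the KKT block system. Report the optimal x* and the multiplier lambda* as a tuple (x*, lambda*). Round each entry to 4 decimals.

Form the Lagrangian:
  L(x, lambda) = (1/2) x^T Q x + c^T x + lambda^T (A x - b)
Stationarity (grad_x L = 0): Q x + c + A^T lambda = 0.
Primal feasibility: A x = b.

This gives the KKT block system:
  [ Q   A^T ] [ x     ]   [-c ]
  [ A    0  ] [ lambda ] = [ b ]

Solving the linear system:
  x*      = (0.8, 0.2)
  lambda* = (0.6)
  f(x*)   = -2.8

x* = (0.8, 0.2), lambda* = (0.6)


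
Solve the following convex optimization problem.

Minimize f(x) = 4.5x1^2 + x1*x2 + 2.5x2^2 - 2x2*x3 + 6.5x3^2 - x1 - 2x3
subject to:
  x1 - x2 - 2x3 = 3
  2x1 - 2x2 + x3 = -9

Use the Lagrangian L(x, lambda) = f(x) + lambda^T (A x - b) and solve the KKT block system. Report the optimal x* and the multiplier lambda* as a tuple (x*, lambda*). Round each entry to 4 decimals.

Form the Lagrangian:
  L(x, lambda) = (1/2) x^T Q x + c^T x + lambda^T (A x - b)
Stationarity (grad_x L = 0): Q x + c + A^T lambda = 0.
Primal feasibility: A x = b.

This gives the KKT block system:
  [ Q   A^T ] [ x     ]   [-c ]
  [ A    0  ] [ lambda ] = [ b ]

Solving the linear system:
  x*      = (-1.4375, 1.5625, -3)
  lambda* = (-15.175, 13.775)
  f(x*)   = 88.4687

x* = (-1.4375, 1.5625, -3), lambda* = (-15.175, 13.775)


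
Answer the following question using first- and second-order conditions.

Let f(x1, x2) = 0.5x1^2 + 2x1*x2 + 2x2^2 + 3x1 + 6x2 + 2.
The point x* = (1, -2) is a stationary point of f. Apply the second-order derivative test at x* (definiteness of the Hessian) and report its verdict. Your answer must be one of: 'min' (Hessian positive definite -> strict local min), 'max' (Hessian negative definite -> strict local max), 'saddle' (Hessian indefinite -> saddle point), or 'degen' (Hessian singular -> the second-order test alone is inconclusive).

Compute the Hessian H = grad^2 f:
  H = [[1, 2], [2, 4]]
Verify stationarity: grad f(x*) = H x* + g = (0, 0).
Eigenvalues of H: 0, 5.
H has a zero eigenvalue (singular; positive semidefinite but not definite), so H is neither positive definite, negative definite, nor indefinite. The second-order test alone is inconclusive -> degen.
(Indeed, f is constant along the null direction of H through x*, so x* is not a strict local extremum.)

degen


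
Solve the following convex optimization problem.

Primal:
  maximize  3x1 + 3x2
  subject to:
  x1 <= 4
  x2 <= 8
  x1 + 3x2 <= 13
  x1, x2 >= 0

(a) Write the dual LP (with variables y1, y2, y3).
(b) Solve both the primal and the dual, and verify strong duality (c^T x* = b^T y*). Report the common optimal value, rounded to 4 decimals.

The standard primal-dual pair for 'max c^T x s.t. A x <= b, x >= 0' is:
  Dual:  min b^T y  s.t.  A^T y >= c,  y >= 0.

So the dual LP is:
  minimize  4y1 + 8y2 + 13y3
  subject to:
    y1 + y3 >= 3
    y2 + 3y3 >= 3
    y1, y2, y3 >= 0

Solving the primal: x* = (4, 3).
  primal value c^T x* = 21.
Solving the dual: y* = (2, 0, 1).
  dual value b^T y* = 21.
Strong duality: c^T x* = b^T y*. Confirmed.

21


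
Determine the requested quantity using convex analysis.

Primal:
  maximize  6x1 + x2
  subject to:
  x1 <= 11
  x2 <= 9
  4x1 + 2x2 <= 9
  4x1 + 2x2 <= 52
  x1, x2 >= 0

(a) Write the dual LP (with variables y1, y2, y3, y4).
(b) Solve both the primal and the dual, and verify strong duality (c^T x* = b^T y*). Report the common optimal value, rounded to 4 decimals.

The standard primal-dual pair for 'max c^T x s.t. A x <= b, x >= 0' is:
  Dual:  min b^T y  s.t.  A^T y >= c,  y >= 0.

So the dual LP is:
  minimize  11y1 + 9y2 + 9y3 + 52y4
  subject to:
    y1 + 4y3 + 4y4 >= 6
    y2 + 2y3 + 2y4 >= 1
    y1, y2, y3, y4 >= 0

Solving the primal: x* = (2.25, 0).
  primal value c^T x* = 13.5.
Solving the dual: y* = (0, 0, 1.5, 0).
  dual value b^T y* = 13.5.
Strong duality: c^T x* = b^T y*. Confirmed.

13.5


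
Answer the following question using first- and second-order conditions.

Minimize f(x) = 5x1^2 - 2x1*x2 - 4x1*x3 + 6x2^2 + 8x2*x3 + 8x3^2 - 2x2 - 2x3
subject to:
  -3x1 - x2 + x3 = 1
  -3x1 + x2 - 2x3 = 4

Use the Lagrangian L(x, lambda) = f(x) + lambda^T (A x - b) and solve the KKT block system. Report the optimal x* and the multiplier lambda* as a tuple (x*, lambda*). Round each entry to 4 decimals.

Form the Lagrangian:
  L(x, lambda) = (1/2) x^T Q x + c^T x + lambda^T (A x - b)
Stationarity (grad_x L = 0): Q x + c + A^T lambda = 0.
Primal feasibility: A x = b.

This gives the KKT block system:
  [ Q   A^T ] [ x     ]   [-c ]
  [ A    0  ] [ lambda ] = [ b ]

Solving the linear system:
  x*      = (-0.7334, 0.601, -0.5994)
  lambda* = (-0.0814, -1.9649)
  f(x*)   = 3.9689

x* = (-0.7334, 0.601, -0.5994), lambda* = (-0.0814, -1.9649)


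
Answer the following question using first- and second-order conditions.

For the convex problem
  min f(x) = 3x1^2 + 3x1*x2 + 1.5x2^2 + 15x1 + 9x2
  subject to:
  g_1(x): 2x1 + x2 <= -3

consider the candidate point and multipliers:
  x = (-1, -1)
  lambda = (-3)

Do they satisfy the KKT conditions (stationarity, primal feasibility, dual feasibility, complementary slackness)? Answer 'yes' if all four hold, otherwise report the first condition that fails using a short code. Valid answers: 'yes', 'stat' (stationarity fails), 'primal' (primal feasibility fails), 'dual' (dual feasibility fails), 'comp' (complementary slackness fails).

Gradient of f: grad f(x) = Q x + c = (6, 3)
Constraint values g_i(x) = a_i^T x - b_i:
  g_1((-1, -1)) = 0
Stationarity residual: grad f(x) + sum_i lambda_i a_i = (0, 0)
  -> stationarity OK
Primal feasibility (all g_i <= 0): OK
Dual feasibility (all lambda_i >= 0): FAILS
Complementary slackness (lambda_i * g_i(x) = 0 for all i): OK

Verdict: the first failing condition is dual_feasibility -> dual.

dual


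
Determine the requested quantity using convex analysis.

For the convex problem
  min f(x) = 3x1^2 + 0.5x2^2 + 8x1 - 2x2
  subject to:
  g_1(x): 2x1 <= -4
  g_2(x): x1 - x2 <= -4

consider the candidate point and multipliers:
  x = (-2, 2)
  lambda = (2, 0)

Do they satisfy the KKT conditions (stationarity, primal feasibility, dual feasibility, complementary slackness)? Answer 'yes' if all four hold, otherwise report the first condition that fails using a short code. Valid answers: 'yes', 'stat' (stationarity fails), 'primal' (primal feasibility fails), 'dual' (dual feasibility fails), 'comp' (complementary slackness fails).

Gradient of f: grad f(x) = Q x + c = (-4, 0)
Constraint values g_i(x) = a_i^T x - b_i:
  g_1((-2, 2)) = 0
  g_2((-2, 2)) = 0
Stationarity residual: grad f(x) + sum_i lambda_i a_i = (0, 0)
  -> stationarity OK
Primal feasibility (all g_i <= 0): OK
Dual feasibility (all lambda_i >= 0): OK
Complementary slackness (lambda_i * g_i(x) = 0 for all i): OK

Verdict: yes, KKT holds.

yes


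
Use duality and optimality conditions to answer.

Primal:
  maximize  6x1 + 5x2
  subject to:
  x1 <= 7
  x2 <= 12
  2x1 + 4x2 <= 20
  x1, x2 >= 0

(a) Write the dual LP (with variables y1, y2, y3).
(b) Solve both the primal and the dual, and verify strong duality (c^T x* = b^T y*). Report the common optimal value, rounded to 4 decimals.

The standard primal-dual pair for 'max c^T x s.t. A x <= b, x >= 0' is:
  Dual:  min b^T y  s.t.  A^T y >= c,  y >= 0.

So the dual LP is:
  minimize  7y1 + 12y2 + 20y3
  subject to:
    y1 + 2y3 >= 6
    y2 + 4y3 >= 5
    y1, y2, y3 >= 0

Solving the primal: x* = (7, 1.5).
  primal value c^T x* = 49.5.
Solving the dual: y* = (3.5, 0, 1.25).
  dual value b^T y* = 49.5.
Strong duality: c^T x* = b^T y*. Confirmed.

49.5


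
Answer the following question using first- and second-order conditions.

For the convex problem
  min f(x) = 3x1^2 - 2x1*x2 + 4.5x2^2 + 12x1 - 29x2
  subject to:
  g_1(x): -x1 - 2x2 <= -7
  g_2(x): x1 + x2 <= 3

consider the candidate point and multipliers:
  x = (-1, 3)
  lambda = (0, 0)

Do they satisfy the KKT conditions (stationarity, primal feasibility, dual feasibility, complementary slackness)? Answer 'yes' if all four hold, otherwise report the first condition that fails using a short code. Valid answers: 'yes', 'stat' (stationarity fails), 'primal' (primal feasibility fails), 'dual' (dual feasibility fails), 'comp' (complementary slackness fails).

Gradient of f: grad f(x) = Q x + c = (0, 0)
Constraint values g_i(x) = a_i^T x - b_i:
  g_1((-1, 3)) = 2
  g_2((-1, 3)) = -1
Stationarity residual: grad f(x) + sum_i lambda_i a_i = (0, 0)
  -> stationarity OK
Primal feasibility (all g_i <= 0): FAILS
Dual feasibility (all lambda_i >= 0): OK
Complementary slackness (lambda_i * g_i(x) = 0 for all i): OK

Verdict: the first failing condition is primal_feasibility -> primal.

primal
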